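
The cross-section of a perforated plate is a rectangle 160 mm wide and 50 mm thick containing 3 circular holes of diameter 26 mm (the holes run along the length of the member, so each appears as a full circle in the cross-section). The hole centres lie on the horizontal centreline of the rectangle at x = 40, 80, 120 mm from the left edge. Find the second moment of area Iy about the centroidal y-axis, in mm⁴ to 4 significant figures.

Iy ≈ 1.530 × 10⁷ mm⁴

Split into non-overlapping primitives; take the origin at the lower-left of the bounding box.
Plate: 160 × 50, A = 8 000 mm², x = 80 mm, Ī = 17 066 667 mm⁴.
Hole 1 (subtracted): ⌀26, A = 530.929 mm², x = 40 mm, Ī = 22431.8 mm⁴.
Hole 2 (subtracted): ⌀26, A = 530.929 mm², x = 80 mm, Ī = 22431.8 mm⁴.
Hole 3 (subtracted): ⌀26, A = 530.929 mm², x = 120 mm, Ī = 22431.8 mm⁴.
By symmetry the centroid is at mid-width, x̄ = 80 mm.
Transfer each piece to the centroidal y-axis using Ī + A·d² with d = x − 80:
  plate: d = 0 mm → contributes +17 066 667 mm⁴
  hole 1: d = -40 mm → contributes −871 918 mm⁴
  hole 2: d = 0 mm → contributes −22431.8 mm⁴
  hole 3: d = 40 mm → contributes −871 918 mm⁴
Total I = 15 300 398 mm⁴.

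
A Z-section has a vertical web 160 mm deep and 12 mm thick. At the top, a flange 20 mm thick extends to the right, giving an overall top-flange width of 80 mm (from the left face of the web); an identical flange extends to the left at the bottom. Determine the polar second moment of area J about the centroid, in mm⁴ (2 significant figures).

J ≈ 2.3 × 10⁷ mm⁴

Split into non-overlapping primitives; take the origin at the lower-left of the bounding box.
Web: 12 × 160, A = 1 920 mm², y = 80 mm, Ī = 4 096 000 mm⁴.
Top flange (beyond web): 68 × 20, A = 1 360 mm², y = 150 mm, Ī = 45 333 mm⁴.
Bottom flange (beyond web): 68 × 20, A = 1 360 mm², y = 10 mm, Ī = 45 333 mm⁴.
Centroid: ȳ = ΣA·y / ΣA = 80 mm.
Transfer each piece to the centroidal x-axis using Ī + A·d² with d = y − 80:
  web: d = 0 mm → contributes +4 096 000 mm⁴
  top flange (beyond web): d = 70 mm → contributes +6 709 333 mm⁴
  bottom flange (beyond web): d = -70 mm → contributes +6 709 333 mm⁴
Total I = 17 514 667 mm⁴.
For the y-axis: x̄ = 74 mm.
Repeating about the centroidal y-axis gives I_y = 5 423 147 mm⁴.
Polar second moment: J = I_x + I_y = 22 937 813 mm⁴.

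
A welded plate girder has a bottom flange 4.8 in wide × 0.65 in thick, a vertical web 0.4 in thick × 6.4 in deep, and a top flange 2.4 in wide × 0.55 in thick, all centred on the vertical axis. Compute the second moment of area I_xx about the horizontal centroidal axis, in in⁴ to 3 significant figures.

Break the section into simple shapes (no overlaps), measuring from the bottom-left corner of the bounding box.
Bottom plate: 4.8 × 0.65, A = 3.12 in², y = 0.325 in, Ī = 0.10985 in⁴.
Web plate: 0.4 × 6.4, A = 2.56 in², y = 3.85 in, Ī = 8.7381 in⁴.
Top plate: 2.4 × 0.55, A = 1.32 in², y = 7.325 in, Ī = 0.033275 in⁴.
Centroid: ȳ = ΣA·y / ΣA = 2.9341 in.
Transfer each piece to the horizontal centroidal axis using Ī + A·d² with d = y − 2.9341:
  bottom plate: d = -2.6091 in → contributes +21.35 in⁴
  web plate: d = 0.91586 in → contributes +10.885 in⁴
  top plate: d = 4.3909 in → contributes +25.482 in⁴
Total I = 57.717 in⁴.

I_xx ≈ 57.7 in⁴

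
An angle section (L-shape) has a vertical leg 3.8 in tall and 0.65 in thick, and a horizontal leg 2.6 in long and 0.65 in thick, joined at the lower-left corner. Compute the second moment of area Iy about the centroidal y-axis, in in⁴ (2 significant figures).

Iy ≈ 1.9 in⁴

Split into non-overlapping primitives; take the origin at the lower-left of the bounding box.
Vertical leg: 0.65 × 3.8, A = 2.47 in², x = 0.325 in, Ī = 0.08696 in⁴.
Horizontal leg (remainder): 1.95 × 0.65, A = 1.268 in², x = 1.625 in, Ī = 0.4016 in⁴.
Centroid: x̄ = ΣA·x / ΣA = 0.7659 in.
Transfer each piece to the centroidal y-axis using Ī + A·d² with d = x − 0.7659:
  vertical leg: d = -0.4409 in → contributes +0.567 in⁴
  horizontal leg (remainder): d = 0.8591 in → contributes +1.337 in⁴
Total I = 1.904 in⁴.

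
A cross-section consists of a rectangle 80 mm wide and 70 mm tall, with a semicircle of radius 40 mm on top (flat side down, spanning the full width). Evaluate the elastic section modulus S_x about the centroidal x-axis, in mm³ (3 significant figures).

Break the section into simple shapes (no overlaps), measuring from the bottom-left corner of the bounding box.
Rectangular body: 80 × 70, A = 5 600 mm², y = 35 mm, Ī = 2 286 667 mm⁴.
Semicircular cap: semicircle r = 40, A = 2513.3 mm², y = 86.977 mm, Ī = 280 978 mm⁴.
Centroid: ȳ = ΣA·y / ΣA = 51.101 mm.
Transfer each piece to the centroidal x-axis using Ī + A·d² with d = y − 51.101:
  rectangular body: d = -16.101 mm → contributes +3 738 410 mm⁴
  semicircular cap: d = 35.876 mm → contributes +3 515 709 mm⁴
Total I = 7 254 119 mm⁴.
Extreme fibre distance c = 58.899 mm; S = I/c = 123 162 mm³.

S_x ≈ 1.23 × 10⁵ mm³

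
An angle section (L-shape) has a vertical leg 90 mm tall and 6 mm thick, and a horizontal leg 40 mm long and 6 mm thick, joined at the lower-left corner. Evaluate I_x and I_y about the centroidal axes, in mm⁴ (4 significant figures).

I_x ≈ 6.263 × 10⁵ mm⁴, I_y ≈ 8.050 × 10⁴ mm⁴

Break the section into simple shapes (no overlaps), measuring from the bottom-left corner of the bounding box.
Vertical leg: 6 × 90, A = 540 mm², y = 45 mm, Ī = 364 500 mm⁴.
Horizontal leg (remainder): 34 × 6, A = 204 mm², y = 3 mm, Ī = 612 mm⁴.
Centroid: ȳ = ΣA·y / ΣA = 33.4839 mm.
Transfer each piece to the centroidal x-axis using Ī + A·d² with d = y − 33.4839:
  vertical leg: d = 11.5161 mm → contributes +436 115 mm⁴
  horizontal leg (remainder): d = -30.4839 mm → contributes +190 182 mm⁴
Total I = 626 298 mm⁴.
For the y-axis: x̄ = 8.48387 mm.
Repeating about the centroidal y-axis gives I_y = 80497.8 mm⁴.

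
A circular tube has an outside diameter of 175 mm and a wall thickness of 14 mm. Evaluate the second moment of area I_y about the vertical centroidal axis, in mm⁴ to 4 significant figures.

Treat the section as a set of non-overlapping primitives; coordinates are from the bounding-box lower-left.
Outer circle: ⌀175, A = 24052.8 mm², x = 87.5 mm, Ī = 46 038 598 mm⁴.
Bore (subtracted): ⌀147, A = 16971.7 mm², x = 87.5 mm, Ī = 22 921 300 mm⁴.
By symmetry the centroid is at mid-width, x̄ = 87.5 mm.
All pieces are centred on the vertical centroidal axis, so I = ΣĪ (holes subtracted) = 23 117 299 mm⁴.

I_y ≈ 2.312 × 10⁷ mm⁴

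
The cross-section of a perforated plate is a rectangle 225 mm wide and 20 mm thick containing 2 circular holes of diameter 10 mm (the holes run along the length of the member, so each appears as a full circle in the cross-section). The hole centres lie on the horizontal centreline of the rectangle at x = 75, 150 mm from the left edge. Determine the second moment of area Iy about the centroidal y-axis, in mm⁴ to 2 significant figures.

Iy ≈ 1.9 × 10⁷ mm⁴

Break the section into simple shapes (no overlaps), measuring from the bottom-left corner of the bounding box.
Plate: 225 × 20, A = 4 500 mm², x = 112.5 mm, Ī = 18 984 375 mm⁴.
Hole 1 (subtracted): ⌀10, A = 78.54 mm², x = 75 mm, Ī = 490.9 mm⁴.
Hole 2 (subtracted): ⌀10, A = 78.54 mm², x = 150 mm, Ī = 490.9 mm⁴.
By symmetry the centroid is at mid-width, x̄ = 112.5 mm.
Transfer each piece to the centroidal y-axis using Ī + A·d² with d = x − 112.5:
  plate: d = 0 mm → contributes +18 984 375 mm⁴
  hole 1: d = -37.5 mm → contributes −110 937 mm⁴
  hole 2: d = 37.5 mm → contributes −110 937 mm⁴
Total I = 18 762 500 mm⁴.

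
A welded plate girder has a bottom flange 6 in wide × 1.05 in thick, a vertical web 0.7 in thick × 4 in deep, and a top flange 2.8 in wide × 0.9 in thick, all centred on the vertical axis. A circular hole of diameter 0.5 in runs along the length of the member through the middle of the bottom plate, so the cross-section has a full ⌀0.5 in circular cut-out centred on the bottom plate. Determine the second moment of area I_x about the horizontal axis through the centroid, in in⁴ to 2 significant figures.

I_x ≈ 51 in⁴

Split into non-overlapping primitives; take the origin at the lower-left of the bounding box.
Bottom plate: 6 × 1.05, A = 6.3 in², y = 0.525 in, Ī = 0.5788 in⁴.
Web plate: 0.7 × 4, A = 2.8 in², y = 3.05 in, Ī = 3.733 in⁴.
Top plate: 2.8 × 0.9, A = 2.52 in², y = 5.5 in, Ī = 0.1701 in⁴.
Hole (subtracted): ⌀0.5, A = 0.1963 in², y = 0.525 in, Ī = 0.003068 in⁴.
Centroid: ȳ = ΣA·y / ΣA = 2.241 in.
Transfer each piece to the horizontal axis through the centroid using Ī + A·d² with d = y − 2.241:
  bottom plate: d = -1.716 in → contributes +19.14 in⁴
  web plate: d = 0.8086 in → contributes +5.564 in⁴
  top plate: d = 3.259 in → contributes +26.93 in⁴
  hole: d = -1.716 in → contributes −0.5815 in⁴
Total I = 51.05 in⁴.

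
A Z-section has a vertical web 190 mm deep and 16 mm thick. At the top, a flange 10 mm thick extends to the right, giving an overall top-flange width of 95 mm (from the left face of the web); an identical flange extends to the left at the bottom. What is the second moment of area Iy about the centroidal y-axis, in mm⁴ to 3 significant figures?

Iy ≈ 4.45 × 10⁶ mm⁴

Split into non-overlapping primitives; take the origin at the lower-left of the bounding box.
Web: 16 × 190, A = 3 040 mm², x = 87 mm, Ī = 64 853 mm⁴.
Top flange (beyond web): 79 × 10, A = 790 mm², x = 134.5 mm, Ī = 410 866 mm⁴.
Bottom flange (beyond web): 79 × 10, A = 790 mm², x = 39.5 mm, Ī = 410 866 mm⁴.
Centroid: x̄ = ΣA·x / ΣA = 87 mm.
Transfer each piece to the centroidal y-axis using Ī + A·d² with d = x − 87:
  web: d = 0 mm → contributes +64 853 mm⁴
  top flange (beyond web): d = 47.5 mm → contributes +2 193 303 mm⁴
  bottom flange (beyond web): d = -47.5 mm → contributes +2 193 303 mm⁴
Total I = 4 451 460 mm⁴.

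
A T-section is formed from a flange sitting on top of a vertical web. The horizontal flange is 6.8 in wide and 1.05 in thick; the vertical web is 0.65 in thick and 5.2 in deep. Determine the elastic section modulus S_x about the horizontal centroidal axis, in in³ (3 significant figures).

Decompose the section into non-overlapping parts with the origin at the bottom-left of its bounding rectangle.
Flange: 6.8 × 1.05, A = 7.14 in², y = 5.725 in, Ī = 0.65599 in⁴.
Web: 0.65 × 5.2, A = 3.38 in², y = 2.6 in, Ī = 7.6163 in⁴.
Centroid: ȳ = ΣA·y / ΣA = 4.721 in.
Transfer each piece to the horizontal centroidal axis using Ī + A·d² with d = y − 4.721:
  flange: d = 1.004 in → contributes +7.8538 in⁴
  web: d = -2.121 in → contributes +22.821 in⁴
Total I = 30.675 in⁴.
Extreme fibre distance c = 4.721 in; S = I/c = 6.4976 in³.

S_x ≈ 6.50 in³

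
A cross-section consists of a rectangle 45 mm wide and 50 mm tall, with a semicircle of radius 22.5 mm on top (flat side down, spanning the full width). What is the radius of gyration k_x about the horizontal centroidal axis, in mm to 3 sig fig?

Decompose the section into non-overlapping parts with the origin at the bottom-left of its bounding rectangle.
Rectangular body: 45 × 50, A = 2 250 mm², y = 25 mm, Ī = 468 750 mm⁴.
Semicircular cap: semicircle r = 22.5, A = 795.22 mm², y = 59.549 mm, Ī = 28 130 mm⁴.
Centroid: ȳ = ΣA·y / ΣA = 34.022 mm.
Transfer each piece to the horizontal centroidal axis using Ī + A·d² with d = y − 34.022:
  rectangular body: d = -9.0221 mm → contributes +651 895 mm⁴
  semicircular cap: d = 25.527 mm → contributes +546 323 mm⁴
Total I = 1 198 218 mm⁴.
Radius of gyration: k = √(I/A) = √(1 198 218 / 3045.2) = 19.836 mm.

k_x ≈ 19.8 mm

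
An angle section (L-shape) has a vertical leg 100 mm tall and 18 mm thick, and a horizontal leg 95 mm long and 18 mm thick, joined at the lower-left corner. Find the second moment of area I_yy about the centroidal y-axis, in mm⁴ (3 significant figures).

Decompose the section into non-overlapping parts with the origin at the bottom-left of its bounding rectangle.
Vertical leg: 18 × 100, A = 1 800 mm², x = 9 mm, Ī = 48 600 mm⁴.
Horizontal leg (remainder): 77 × 18, A = 1 386 mm², x = 56.5 mm, Ī = 684 800 mm⁴.
Centroid: x̄ = ΣA·x / ΣA = 29.664 mm.
Transfer each piece to the centroidal y-axis using Ī + A·d² with d = x − 29.664:
  vertical leg: d = -20.664 mm → contributes +817 190 mm⁴
  horizontal leg (remainder): d = 26.836 mm → contributes +1 682 968 mm⁴
Total I = 2 500 158 mm⁴.

I_yy ≈ 2.50 × 10⁶ mm⁴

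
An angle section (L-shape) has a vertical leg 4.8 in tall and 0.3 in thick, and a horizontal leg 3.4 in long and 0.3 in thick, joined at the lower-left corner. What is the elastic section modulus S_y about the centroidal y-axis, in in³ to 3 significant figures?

S_y ≈ 0.925 in³

Split into non-overlapping primitives; take the origin at the lower-left of the bounding box.
Vertical leg: 0.3 × 4.8, A = 1.44 in², x = 0.15 in, Ī = 0.0108 in⁴.
Horizontal leg (remainder): 3.1 × 0.3, A = 0.93 in², x = 1.85 in, Ī = 0.74478 in⁴.
Centroid: x̄ = ΣA·x / ΣA = 0.81709 in.
Transfer each piece to the centroidal y-axis using Ī + A·d² with d = x − 0.81709:
  vertical leg: d = -0.66709 in → contributes +0.65161 in⁴
  horizontal leg (remainder): d = 1.0329 in → contributes +1.737 in⁴
Total I = 2.3886 in⁴.
Extreme fibre distance c = 2.5829 in; S = I/c = 0.92477 in³.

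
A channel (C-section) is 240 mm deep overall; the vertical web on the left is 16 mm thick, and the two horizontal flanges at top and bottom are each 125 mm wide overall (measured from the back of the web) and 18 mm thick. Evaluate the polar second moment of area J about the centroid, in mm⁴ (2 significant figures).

Treat the section as a set of non-overlapping primitives; coordinates are from the bounding-box lower-left.
Web: 16 × 240, A = 3 840 mm², y = 120 mm, Ī = 18 432 000 mm⁴.
Top flange (beyond web): 109 × 18, A = 1 962 mm², y = 231 mm, Ī = 52 974 mm⁴.
Bottom flange (beyond web): 109 × 18, A = 1 962 mm², y = 9 mm, Ī = 52 974 mm⁴.
By symmetry the centroid is at mid-height, ȳ = 120 mm.
Transfer each piece to the centroidal x-axis using Ī + A·d² with d = y − 120:
  web: d = 0 mm → contributes +18 432 000 mm⁴
  top flange (beyond web): d = 111 mm → contributes +24 226 776 mm⁴
  bottom flange (beyond web): d = -111 mm → contributes +24 226 776 mm⁴
Total I = 66 885 552 mm⁴.
For the y-axis: x̄ = 39.59 mm.
Repeating about the centroidal y-axis gives I_y = 11 548 151 mm⁴.
Polar second moment: J = I_x + I_y = 78 433 703 mm⁴.

J ≈ 7.8 × 10⁷ mm⁴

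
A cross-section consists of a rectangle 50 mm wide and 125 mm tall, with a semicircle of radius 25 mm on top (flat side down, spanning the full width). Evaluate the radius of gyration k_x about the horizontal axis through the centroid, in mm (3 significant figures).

Treat the section as a set of non-overlapping primitives; coordinates are from the bounding-box lower-left.
Rectangular body: 50 × 125, A = 6 250 mm², y = 62.5 mm, Ī = 8 138 021 mm⁴.
Semicircular cap: semicircle r = 25, A = 981.75 mm², y = 135.61 mm, Ī = 42 874 mm⁴.
Centroid: ȳ = ΣA·y / ΣA = 72.425 mm.
Transfer each piece to the horizontal axis through the centroid using Ī + A·d² with d = y − 72.425:
  rectangular body: d = -9.9251 mm → contributes +8 753 695 mm⁴
  semicircular cap: d = 63.185 mm → contributes +3 962 376 mm⁴
Total I = 12 716 070 mm⁴.
Radius of gyration: k = √(I/A) = √(12 716 070 / 7231.7) = 41.933 mm.

k_x ≈ 41.9 mm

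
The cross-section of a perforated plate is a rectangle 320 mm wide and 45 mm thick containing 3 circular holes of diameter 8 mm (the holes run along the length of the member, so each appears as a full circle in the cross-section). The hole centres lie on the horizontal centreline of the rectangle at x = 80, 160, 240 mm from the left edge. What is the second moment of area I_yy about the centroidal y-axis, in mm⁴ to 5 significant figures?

I_yy ≈ 1.2224 × 10⁸ mm⁴

Split into non-overlapping primitives; take the origin at the lower-left of the bounding box.
Plate: 320 × 45, A = 14 400 mm², x = 160 mm, Ī = 122 880 000 mm⁴.
Hole 1 (subtracted): ⌀8, A = 50.26548 mm², x = 80 mm, Ī = 201.0619 mm⁴.
Hole 2 (subtracted): ⌀8, A = 50.26548 mm², x = 160 mm, Ī = 201.0619 mm⁴.
Hole 3 (subtracted): ⌀8, A = 50.26548 mm², x = 240 mm, Ī = 201.0619 mm⁴.
By symmetry the centroid is at mid-width, x̄ = 160 mm.
Transfer each piece to the centroidal y-axis using Ī + A·d² with d = x − 160:
  plate: d = 0 mm → contributes +122 880 000 mm⁴
  hole 1: d = -80 mm → contributes −321900.1 mm⁴
  hole 2: d = 0 mm → contributes −201.0619 mm⁴
  hole 3: d = 80 mm → contributes −321900.1 mm⁴
Total I = 122 235 999 mm⁴.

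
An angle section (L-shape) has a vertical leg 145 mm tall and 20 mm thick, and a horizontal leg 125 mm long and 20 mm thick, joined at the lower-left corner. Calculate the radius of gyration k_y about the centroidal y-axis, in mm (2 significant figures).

k_y ≈ 37 mm

Treat the section as a set of non-overlapping primitives; coordinates are from the bounding-box lower-left.
Vertical leg: 20 × 145, A = 2 900 mm², x = 10 mm, Ī = 96 667 mm⁴.
Horizontal leg (remainder): 105 × 20, A = 2 100 mm², x = 72.5 mm, Ī = 1 929 375 mm⁴.
Centroid: x̄ = ΣA·x / ΣA = 36.25 mm.
Transfer each piece to the centroidal y-axis using Ī + A·d² with d = x − 36.25:
  vertical leg: d = -26.25 mm → contributes +2 094 948 mm⁴
  horizontal leg (remainder): d = 36.25 mm → contributes +4 688 906 mm⁴
Total I = 6 783 854 mm⁴.
Radius of gyration: k = √(I/A) = √(6 783 854 / 5 000) = 36.83 mm.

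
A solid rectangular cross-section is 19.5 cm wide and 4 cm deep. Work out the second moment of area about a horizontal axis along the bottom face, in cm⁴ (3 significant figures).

I_base ≈ 416 cm⁴

The section: 19.5 × 4, A = 78 cm², y = 2 cm, Ī = 104 cm⁴.
Transfer it to a horizontal axis along the bottom face using Ī + A·d² with d = y − 0:
  the section: d = 2 cm → contributes +416 cm⁴
Total I = 416 cm⁴.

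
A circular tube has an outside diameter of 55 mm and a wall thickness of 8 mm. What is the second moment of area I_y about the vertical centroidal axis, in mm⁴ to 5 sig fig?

Split into non-overlapping primitives; take the origin at the lower-left of the bounding box.
Outer circle: ⌀55, A = 2375.829 mm², x = 27.5 mm, Ī = 449180.3 mm⁴.
Bore (subtracted): ⌀39, A = 1194.591 mm², x = 27.5 mm, Ī = 113560.8 mm⁴.
By symmetry the centroid is at mid-width, x̄ = 27.5 mm.
All pieces are centred on the vertical centroidal axis, so I = ΣĪ (holes subtracted) = 335619.5 mm⁴.

I_y ≈ 3.3562 × 10⁵ mm⁴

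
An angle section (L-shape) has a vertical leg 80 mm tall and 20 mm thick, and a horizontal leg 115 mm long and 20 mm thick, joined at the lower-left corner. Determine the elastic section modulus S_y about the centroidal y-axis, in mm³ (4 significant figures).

Break the section into simple shapes (no overlaps), measuring from the bottom-left corner of the bounding box.
Vertical leg: 20 × 80, A = 1 600 mm², x = 10 mm, Ī = 53333.3 mm⁴.
Horizontal leg (remainder): 95 × 20, A = 1 900 mm², x = 67.5 mm, Ī = 1 428 958 mm⁴.
Centroid: x̄ = ΣA·x / ΣA = 41.2143 mm.
Transfer each piece to the centroidal y-axis using Ī + A·d² with d = x − 41.2143:
  vertical leg: d = -31.2143 mm → contributes +1 612 264 mm⁴
  horizontal leg (remainder): d = 26.2857 mm → contributes +2 741 742 mm⁴
Total I = 4 354 006 mm⁴.
Extreme fibre distance c = 73.7857 mm; S = I/c = 59008.8 mm³.

S_y ≈ 5.901 × 10⁴ mm³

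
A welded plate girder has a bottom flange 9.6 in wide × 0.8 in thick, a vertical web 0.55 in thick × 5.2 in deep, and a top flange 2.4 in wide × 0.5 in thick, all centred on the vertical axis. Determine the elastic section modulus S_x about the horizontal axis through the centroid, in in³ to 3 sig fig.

Decompose the section into non-overlapping parts with the origin at the bottom-left of its bounding rectangle.
Bottom plate: 9.6 × 0.8, A = 7.68 in², y = 0.4 in, Ī = 0.4096 in⁴.
Web plate: 0.55 × 5.2, A = 2.86 in², y = 3.4 in, Ī = 6.4445 in⁴.
Top plate: 2.4 × 0.5, A = 1.2 in², y = 6.25 in, Ī = 0.025 in⁴.
Centroid: ȳ = ΣA·y / ΣA = 1.7288 in.
Transfer each piece to the horizontal axis through the centroid using Ī + A·d² with d = y − 1.7288:
  bottom plate: d = -1.3288 in → contributes +13.97 in⁴
  web plate: d = 1.6712 in → contributes +14.432 in⁴
  top plate: d = 4.5212 in → contributes +24.555 in⁴
Total I = 52.957 in⁴.
Extreme fibre distance c = 4.7712 in; S = I/c = 11.099 in³.

S_x ≈ 11.1 in³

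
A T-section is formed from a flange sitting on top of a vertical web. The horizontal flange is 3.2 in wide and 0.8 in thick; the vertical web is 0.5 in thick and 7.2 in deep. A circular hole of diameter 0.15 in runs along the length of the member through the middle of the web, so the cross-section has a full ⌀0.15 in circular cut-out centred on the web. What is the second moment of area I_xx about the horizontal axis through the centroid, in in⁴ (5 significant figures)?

Split into non-overlapping primitives; take the origin at the lower-left of the bounding box.
Flange: 3.2 × 0.8, A = 2.56 in², y = 7.6 in, Ī = 0.1365333 in⁴.
Web: 0.5 × 7.2, A = 3.6 in², y = 3.6 in, Ī = 15.552 in⁴.
Hole (subtracted): ⌀0.15, A = 0.01767146 in², y = 3.6 in, Ī = 0.00002485049 in⁴.
Centroid: ȳ = ΣA·y / ΣA = 5.26712 in.
Transfer each piece to the horizontal axis through the centroid using Ī + A·d² with d = y − 5.26712:
  flange: d = 2.33288 in → contributes +14.06889 in⁴
  web: d = -1.66712 in → contributes +25.55744 in⁴
  hole: d = -1.66712 in → contributes −0.04913895 in⁴
Total I = 39.5772 in⁴.

I_xx ≈ 39.577 in⁴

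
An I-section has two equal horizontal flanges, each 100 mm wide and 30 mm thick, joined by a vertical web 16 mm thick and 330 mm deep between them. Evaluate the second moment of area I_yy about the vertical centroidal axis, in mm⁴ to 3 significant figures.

I_yy ≈ 5.11 × 10⁶ mm⁴

Split into non-overlapping primitives; take the origin at the lower-left of the bounding box.
Bottom flange: 100 × 30, A = 3 000 mm², x = 50 mm, Ī = 2 500 000 mm⁴.
Web: 16 × 330, A = 5 280 mm², x = 50 mm, Ī = 112 640 mm⁴.
Top flange: 100 × 30, A = 3 000 mm², x = 50 mm, Ī = 2 500 000 mm⁴.
By symmetry the centroid is at mid-width, x̄ = 50 mm.
All pieces are centred on the vertical centroidal axis, so I = ΣĪ = 5 112 640 mm⁴.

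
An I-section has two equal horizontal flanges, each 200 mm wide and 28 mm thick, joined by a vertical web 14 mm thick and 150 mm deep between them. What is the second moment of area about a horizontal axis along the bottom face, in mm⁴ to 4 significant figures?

I_base ≈ 2.345 × 10⁸ mm⁴

Break the section into simple shapes (no overlaps), measuring from the bottom-left corner of the bounding box.
Bottom flange: 200 × 28, A = 5 600 mm², y = 14 mm, Ī = 365 867 mm⁴.
Web: 14 × 150, A = 2 100 mm², y = 103 mm, Ī = 3 937 500 mm⁴.
Top flange: 200 × 28, A = 5 600 mm², y = 192 mm, Ī = 365 867 mm⁴.
Transfer each piece to a horizontal axis along the bottom face using Ī + A·d² with d = y − 0:
  bottom flange: d = 14 mm → contributes +1 463 467 mm⁴
  web: d = 103 mm → contributes +26 216 400 mm⁴
  top flange: d = 192 mm → contributes +206 804 267 mm⁴
Total I = 234 484 133 mm⁴.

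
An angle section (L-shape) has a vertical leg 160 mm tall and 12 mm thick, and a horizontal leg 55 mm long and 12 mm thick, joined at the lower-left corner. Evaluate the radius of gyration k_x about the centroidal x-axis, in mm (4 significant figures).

Treat the section as a set of non-overlapping primitives; coordinates are from the bounding-box lower-left.
Vertical leg: 12 × 160, A = 1 920 mm², y = 80 mm, Ī = 4 096 000 mm⁴.
Horizontal leg (remainder): 43 × 12, A = 516 mm², y = 6 mm, Ī = 6 192 mm⁴.
Centroid: ȳ = ΣA·y / ΣA = 64.3251 mm.
Transfer each piece to the centroidal x-axis using Ī + A·d² with d = y − 64.3251:
  vertical leg: d = 15.6749 mm → contributes +4 567 747 mm⁴
  horizontal leg (remainder): d = -58.3251 mm → contributes +1 761 531 mm⁴
Total I = 6 329 279 mm⁴.
Radius of gyration: k = √(I/A) = √(6 329 279 / 2 436) = 50.9728 mm.

k_x ≈ 50.97 mm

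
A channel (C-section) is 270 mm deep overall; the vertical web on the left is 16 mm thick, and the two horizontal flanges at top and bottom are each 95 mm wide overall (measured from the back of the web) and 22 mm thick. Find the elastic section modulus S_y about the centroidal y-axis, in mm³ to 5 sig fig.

S_y ≈ 9.4891 × 10⁴ mm³

Decompose the section into non-overlapping parts with the origin at the bottom-left of its bounding rectangle.
Web: 16 × 270, A = 4 320 mm², x = 8 mm, Ī = 92 160 mm⁴.
Top flange (beyond web): 79 × 22, A = 1 738 mm², x = 55.5 mm, Ī = 903904.8 mm⁴.
Bottom flange (beyond web): 79 × 22, A = 1 738 mm², x = 55.5 mm, Ī = 903904.8 mm⁴.
Centroid: x̄ = ΣA·x / ΣA = 29.17881 mm.
Transfer each piece to the centroidal y-axis using Ī + A·d² with d = x − 29.17881:
  web: d = -21.17881 mm → contributes +2 029 861 mm⁴
  top flange (beyond web): d = 26.32119 mm → contributes +2 108 000 mm⁴
  bottom flange (beyond web): d = 26.32119 mm → contributes +2 108 000 mm⁴
Total I = 6 245 861 mm⁴.
Extreme fibre distance c = 65.82119 mm; S = I/c = 94891.35 mm³.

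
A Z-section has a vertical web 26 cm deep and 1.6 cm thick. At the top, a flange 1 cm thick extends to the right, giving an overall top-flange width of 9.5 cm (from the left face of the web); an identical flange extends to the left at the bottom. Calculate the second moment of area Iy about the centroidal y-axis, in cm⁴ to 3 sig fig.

Decompose the section into non-overlapping parts with the origin at the bottom-left of its bounding rectangle.
Web: 1.6 × 26, A = 41.6 cm², x = 8.7 cm, Ī = 8.8747 cm⁴.
Top flange (beyond web): 7.9 × 1, A = 7.9 cm², x = 13.45 cm, Ī = 41.087 cm⁴.
Bottom flange (beyond web): 7.9 × 1, A = 7.9 cm², x = 3.95 cm, Ī = 41.087 cm⁴.
Centroid: x̄ = ΣA·x / ΣA = 8.7 cm.
Transfer each piece to the centroidal y-axis using Ī + A·d² with d = x − 8.7:
  web: d = 0 cm → contributes +8.8747 cm⁴
  top flange (beyond web): d = 4.75 cm → contributes +219.33 cm⁴
  bottom flange (beyond web): d = -4.75 cm → contributes +219.33 cm⁴
Total I = 447.54 cm⁴.

Iy ≈ 448 cm⁴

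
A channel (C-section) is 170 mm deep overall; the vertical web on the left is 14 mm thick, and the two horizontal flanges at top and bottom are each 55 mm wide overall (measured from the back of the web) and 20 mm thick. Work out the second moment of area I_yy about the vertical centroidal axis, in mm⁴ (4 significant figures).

I_yy ≈ 1.003 × 10⁶ mm⁴

Decompose the section into non-overlapping parts with the origin at the bottom-left of its bounding rectangle.
Web: 14 × 170, A = 2 380 mm², x = 7 mm, Ī = 38873.3 mm⁴.
Top flange (beyond web): 41 × 20, A = 820 mm², x = 34.5 mm, Ī = 114 868 mm⁴.
Bottom flange (beyond web): 41 × 20, A = 820 mm², x = 34.5 mm, Ī = 114 868 mm⁴.
Centroid: x̄ = ΣA·x / ΣA = 18.2189 mm.
Transfer each piece to the vertical centroidal axis using Ī + A·d² with d = x − 18.2189:
  web: d = -11.2189 mm → contributes +338 429 mm⁴
  top flange (beyond web): d = 16.2811 mm → contributes +332 229 mm⁴
  bottom flange (beyond web): d = 16.2811 mm → contributes +332 229 mm⁴
Total I = 1 002 887 mm⁴.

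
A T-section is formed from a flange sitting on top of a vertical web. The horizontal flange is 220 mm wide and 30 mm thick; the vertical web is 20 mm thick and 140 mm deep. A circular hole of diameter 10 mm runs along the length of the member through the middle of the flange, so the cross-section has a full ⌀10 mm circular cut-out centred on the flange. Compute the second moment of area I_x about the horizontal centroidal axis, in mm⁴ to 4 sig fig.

I_x ≈ 1.922 × 10⁷ mm⁴

Decompose the section into non-overlapping parts with the origin at the bottom-left of its bounding rectangle.
Flange: 220 × 30, A = 6 600 mm², y = 155 mm, Ī = 495 000 mm⁴.
Web: 20 × 140, A = 2 800 mm², y = 70 mm, Ī = 4 573 333 mm⁴.
Hole (subtracted): ⌀10, A = 78.5398 mm², y = 155 mm, Ī = 490.874 mm⁴.
Centroid: ȳ = ΣA·y / ΣA = 129.468 mm.
Transfer each piece to the horizontal centroidal axis using Ī + A·d² with d = y − 129.468:
  flange: d = 25.5325 mm → contributes +4 797 590 mm⁴
  web: d = -59.4675 mm → contributes +14 475 214 mm⁴
  hole: d = 25.5325 mm → contributes −51691.6 mm⁴
Total I = 19 221 112 mm⁴.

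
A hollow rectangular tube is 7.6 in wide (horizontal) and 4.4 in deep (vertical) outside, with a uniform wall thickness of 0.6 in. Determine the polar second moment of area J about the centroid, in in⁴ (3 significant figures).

J ≈ 128 in⁴

Break the section into simple shapes (no overlaps), measuring from the bottom-left corner of the bounding box.
Outer rectangle: 7.6 × 4.4, A = 33.44 in², y = 2.2 in, Ī = 53.95 in⁴.
Inner void (subtracted): 6.4 × 3.2, A = 20.48 in², y = 2.2 in, Ī = 17.476 in⁴.
By symmetry the centroid is at mid-height, ȳ = 2.2 in.
All pieces are centred on the centroidal x-axis, so I = ΣĪ (holes subtracted) = 36.474 in⁴.
Repeating about the centroidal y-axis gives I_y = 91.053 in⁴.
Polar second moment: J = I_x + I_y = 127.53 in⁴.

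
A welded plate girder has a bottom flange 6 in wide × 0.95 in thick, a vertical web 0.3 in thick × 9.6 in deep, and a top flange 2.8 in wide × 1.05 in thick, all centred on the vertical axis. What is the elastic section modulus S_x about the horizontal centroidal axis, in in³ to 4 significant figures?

Break the section into simple shapes (no overlaps), measuring from the bottom-left corner of the bounding box.
Bottom plate: 6 × 0.95, A = 5.7 in², y = 0.475 in, Ī = 0.428688 in⁴.
Web plate: 0.3 × 9.6, A = 2.88 in², y = 5.75 in, Ī = 22.1184 in⁴.
Top plate: 2.8 × 1.05, A = 2.94 in², y = 11.075 in, Ī = 0.270113 in⁴.
Centroid: ȳ = ΣA·y / ΣA = 4.49896 in.
Transfer each piece to the horizontal centroidal axis using Ī + A·d² with d = y − 4.49896:
  bottom plate: d = -4.02396 in → contributes +92.7245 in⁴
  web plate: d = 1.25104 in → contributes +26.6259 in⁴
  top plate: d = 6.57604 in → contributes +127.408 in⁴
Total I = 246.759 in⁴.
Extreme fibre distance c = 7.10104 in; S = I/c = 34.7497 in³.

S_x ≈ 34.75 in³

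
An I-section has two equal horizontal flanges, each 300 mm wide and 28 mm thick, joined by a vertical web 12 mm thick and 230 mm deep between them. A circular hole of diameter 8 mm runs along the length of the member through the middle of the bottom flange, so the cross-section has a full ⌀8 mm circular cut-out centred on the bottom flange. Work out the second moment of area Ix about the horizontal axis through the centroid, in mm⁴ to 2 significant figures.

Ix ≈ 2.9 × 10⁸ mm⁴

Decompose the section into non-overlapping parts with the origin at the bottom-left of its bounding rectangle.
Bottom flange: 300 × 28, A = 8 400 mm², y = 14 mm, Ī = 548 800 mm⁴.
Web: 12 × 230, A = 2 760 mm², y = 143 mm, Ī = 12 167 000 mm⁴.
Top flange: 300 × 28, A = 8 400 mm², y = 272 mm, Ī = 548 800 mm⁴.
Hole (subtracted): ⌀8, A = 50.27 mm², y = 14 mm, Ī = 201.1 mm⁴.
Centroid: ȳ = ΣA·y / ΣA = 143.3 mm.
Transfer each piece to the horizontal axis through the centroid using Ī + A·d² with d = y − 143.3:
  bottom flange: d = -129.3 mm → contributes +141 054 418 mm⁴
  web: d = -0.3324 mm → contributes +12 167 305 mm⁴
  top flange: d = 128.7 mm → contributes +139 613 838 mm⁴
  hole: d = -129.3 mm → contributes −840 985 mm⁴
Total I = 291 994 576 mm⁴.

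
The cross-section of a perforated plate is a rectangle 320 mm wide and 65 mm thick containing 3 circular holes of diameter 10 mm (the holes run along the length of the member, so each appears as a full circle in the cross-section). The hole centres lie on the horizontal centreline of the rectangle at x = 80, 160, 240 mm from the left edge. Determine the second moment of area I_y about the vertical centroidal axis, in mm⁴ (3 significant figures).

Split into non-overlapping primitives; take the origin at the lower-left of the bounding box.
Plate: 320 × 65, A = 20 800 mm², x = 160 mm, Ī = 177 493 333 mm⁴.
Hole 1 (subtracted): ⌀10, A = 78.54 mm², x = 80 mm, Ī = 490.87 mm⁴.
Hole 2 (subtracted): ⌀10, A = 78.54 mm², x = 160 mm, Ī = 490.87 mm⁴.
Hole 3 (subtracted): ⌀10, A = 78.54 mm², x = 240 mm, Ī = 490.87 mm⁴.
By symmetry the centroid is at mid-width, x̄ = 160 mm.
Transfer each piece to the vertical centroidal axis using Ī + A·d² with d = x − 160:
  plate: d = 0 mm → contributes +177 493 333 mm⁴
  hole 1: d = -80 mm → contributes −503 146 mm⁴
  hole 2: d = 0 mm → contributes −490.87 mm⁴
  hole 3: d = 80 mm → contributes −503 146 mm⁴
Total I = 176 486 551 mm⁴.

I_y ≈ 1.76 × 10⁸ mm⁴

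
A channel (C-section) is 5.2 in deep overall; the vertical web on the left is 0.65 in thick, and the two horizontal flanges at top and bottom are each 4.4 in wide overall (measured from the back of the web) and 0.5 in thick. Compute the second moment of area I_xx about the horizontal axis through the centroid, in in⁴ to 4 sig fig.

I_xx ≈ 28.40 in⁴

Break the section into simple shapes (no overlaps), measuring from the bottom-left corner of the bounding box.
Web: 0.65 × 5.2, A = 3.38 in², y = 2.6 in, Ī = 7.61627 in⁴.
Top flange (beyond web): 3.75 × 0.5, A = 1.875 in², y = 4.95 in, Ī = 0.0390625 in⁴.
Bottom flange (beyond web): 3.75 × 0.5, A = 1.875 in², y = 0.25 in, Ī = 0.0390625 in⁴.
By symmetry the centroid is at mid-height, ȳ = 2.6 in.
Transfer each piece to the horizontal axis through the centroid using Ī + A·d² with d = y − 2.6:
  web: d = 0 in → contributes +7.61627 in⁴
  top flange (beyond web): d = 2.35 in → contributes +10.3938 in⁴
  bottom flange (beyond web): d = -2.35 in → contributes +10.3938 in⁴
Total I = 28.4038 in⁴.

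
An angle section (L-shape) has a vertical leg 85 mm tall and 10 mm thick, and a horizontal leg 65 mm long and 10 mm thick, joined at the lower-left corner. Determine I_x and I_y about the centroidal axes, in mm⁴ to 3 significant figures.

Break the section into simple shapes (no overlaps), measuring from the bottom-left corner of the bounding box.
Vertical leg: 10 × 85, A = 850 mm², y = 42.5 mm, Ī = 511 771 mm⁴.
Horizontal leg (remainder): 55 × 10, A = 550 mm², y = 5 mm, Ī = 4583.3 mm⁴.
Centroid: ȳ = ΣA·y / ΣA = 27.768 mm.
Transfer each piece to the centroidal x-axis using Ī + A·d² with d = y − 27.768:
  vertical leg: d = 14.732 mm → contributes +696 251 mm⁴
  horizontal leg (remainder): d = -22.768 mm → contributes +289 690 mm⁴
Total I = 985 941 mm⁴.
For the y-axis: x̄ = 17.768 mm.
Repeating about the centroidal y-axis gives I_y = 498 441 mm⁴.

I_x ≈ 9.86 × 10⁵ mm⁴, I_y ≈ 4.98 × 10⁵ mm⁴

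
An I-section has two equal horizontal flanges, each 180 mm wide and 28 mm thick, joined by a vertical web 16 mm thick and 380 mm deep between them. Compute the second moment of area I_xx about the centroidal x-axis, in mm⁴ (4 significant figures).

I_xx ≈ 4.933 × 10⁸ mm⁴

Break the section into simple shapes (no overlaps), measuring from the bottom-left corner of the bounding box.
Bottom flange: 180 × 28, A = 5 040 mm², y = 14 mm, Ī = 329 280 mm⁴.
Web: 16 × 380, A = 6 080 mm², y = 218 mm, Ī = 73 162 667 mm⁴.
Top flange: 180 × 28, A = 5 040 mm², y = 422 mm, Ī = 329 280 mm⁴.
By symmetry the centroid is at mid-height, ȳ = 218 mm.
Transfer each piece to the centroidal x-axis using Ī + A·d² with d = y − 218:
  bottom flange: d = -204 mm → contributes +210 073 920 mm⁴
  web: d = 0 mm → contributes +73 162 667 mm⁴
  top flange: d = 204 mm → contributes +210 073 920 mm⁴
Total I = 493 310 507 mm⁴.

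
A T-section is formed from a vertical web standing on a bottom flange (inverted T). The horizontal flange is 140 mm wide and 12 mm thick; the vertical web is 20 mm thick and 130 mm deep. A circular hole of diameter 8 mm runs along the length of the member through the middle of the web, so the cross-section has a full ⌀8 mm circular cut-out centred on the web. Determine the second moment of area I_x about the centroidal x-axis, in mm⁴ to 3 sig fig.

I_x ≈ 8.79 × 10⁶ mm⁴

Decompose the section into non-overlapping parts with the origin at the bottom-left of its bounding rectangle.
Flange: 140 × 12, A = 1 680 mm², y = 6 mm, Ī = 20 160 mm⁴.
Web: 20 × 130, A = 2 600 mm², y = 77 mm, Ī = 3 661 667 mm⁴.
Hole (subtracted): ⌀8, A = 50.265 mm², y = 77 mm, Ī = 201.06 mm⁴.
Centroid: ȳ = ΣA·y / ΣA = 48.8 mm.
Transfer each piece to the centroidal x-axis using Ī + A·d² with d = y − 48.8:
  flange: d = -42.8 mm → contributes +3 097 601 mm⁴
  web: d = 28.2 mm → contributes +5 729 342 mm⁴
  hole: d = 28.2 mm → contributes −40 175 mm⁴
Total I = 8 786 768 mm⁴.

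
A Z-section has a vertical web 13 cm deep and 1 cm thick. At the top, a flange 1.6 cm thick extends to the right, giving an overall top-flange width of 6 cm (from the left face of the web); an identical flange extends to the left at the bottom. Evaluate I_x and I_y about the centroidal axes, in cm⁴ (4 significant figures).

I_x ≈ 706.3 cm⁴, I_y ≈ 178.4 cm⁴

Split into non-overlapping primitives; take the origin at the lower-left of the bounding box.
Web: 1 × 13, A = 13 cm², y = 6.5 cm, Ī = 183.083 cm⁴.
Top flange (beyond web): 5 × 1.6, A = 8 cm², y = 12.2 cm, Ī = 1.70667 cm⁴.
Bottom flange (beyond web): 5 × 1.6, A = 8 cm², y = 0.8 cm, Ī = 1.70667 cm⁴.
Centroid: ȳ = ΣA·y / ΣA = 6.5 cm.
Transfer each piece to the centroidal x-axis using Ī + A·d² with d = y − 6.5:
  web: d = 0 cm → contributes +183.083 cm⁴
  top flange (beyond web): d = 5.7 cm → contributes +261.627 cm⁴
  bottom flange (beyond web): d = -5.7 cm → contributes +261.627 cm⁴
Total I = 706.337 cm⁴.
For the y-axis: x̄ = 5.5 cm.
Repeating about the centroidal y-axis gives I_y = 178.417 cm⁴.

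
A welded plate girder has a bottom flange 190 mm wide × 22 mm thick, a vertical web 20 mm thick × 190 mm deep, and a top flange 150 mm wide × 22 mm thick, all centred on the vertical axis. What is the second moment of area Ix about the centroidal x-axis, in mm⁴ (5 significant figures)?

Treat the section as a set of non-overlapping primitives; coordinates are from the bounding-box lower-left.
Bottom plate: 190 × 22, A = 4 180 mm², y = 11 mm, Ī = 168593.3 mm⁴.
Web plate: 20 × 190, A = 3 800 mm², y = 117 mm, Ī = 11 431 667 mm⁴.
Top plate: 150 × 22, A = 3 300 mm², y = 223 mm, Ī = 133 100 mm⁴.
Centroid: ȳ = ΣA·y / ΣA = 108.7305 mm.
Transfer each piece to the centroidal x-axis using Ī + A·d² with d = y − 108.7305:
  bottom plate: d = -97.7305 mm → contributes +40 092 818 mm⁴
  web plate: d = 8.269504 mm → contributes +11 691 528 mm⁴
  top plate: d = 114.2695 mm → contributes +43 222 914 mm⁴
Total I = 95 007 261 mm⁴.

Ix ≈ 9.5007 × 10⁷ mm⁴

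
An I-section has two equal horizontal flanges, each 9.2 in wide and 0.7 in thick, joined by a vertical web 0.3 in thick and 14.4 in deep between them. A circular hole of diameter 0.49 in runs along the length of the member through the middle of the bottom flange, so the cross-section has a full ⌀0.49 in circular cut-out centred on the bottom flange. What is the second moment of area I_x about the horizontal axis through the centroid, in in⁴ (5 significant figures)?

Decompose the section into non-overlapping parts with the origin at the bottom-left of its bounding rectangle.
Bottom flange: 9.2 × 0.7, A = 6.44 in², y = 0.35 in, Ī = 0.2629667 in⁴.
Web: 0.3 × 14.4, A = 4.32 in², y = 7.9 in, Ī = 74.6496 in⁴.
Top flange: 9.2 × 0.7, A = 6.44 in², y = 15.45 in, Ī = 0.2629667 in⁴.
Hole (subtracted): ⌀0.49, A = 0.1885741 in², y = 0.35 in, Ī = 0.00282979 in⁴.
Centroid: ȳ = ΣA·y / ΣA = 7.983693 in.
Transfer each piece to the horizontal axis through the centroid using Ī + A·d² with d = y − 7.983693:
  bottom flange: d = -7.633693 in → contributes +375.5428 in⁴
  web: d = -0.08369283 in → contributes +74.67986 in⁴
  top flange: d = 7.466307 in → contributes +359.2655 in⁴
  hole: d = -7.633693 in → contributes −10.99166 in⁴
Total I = 798.4966 in⁴.

I_x ≈ 798.50 in⁴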